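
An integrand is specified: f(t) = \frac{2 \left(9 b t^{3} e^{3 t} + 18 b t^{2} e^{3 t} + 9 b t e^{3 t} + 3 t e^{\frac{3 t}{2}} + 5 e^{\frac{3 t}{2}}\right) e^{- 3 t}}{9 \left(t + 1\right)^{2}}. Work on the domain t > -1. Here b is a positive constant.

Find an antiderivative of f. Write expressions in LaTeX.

For F(t) to be correct the identity F'(t) - f(t) = 0 must hold.
Check: d/dt[\frac{\left(9 b t^{3} e^{\frac{3 t}{2}} + 9 b t^{2} e^{\frac{3 t}{2}} - 4\right) e^{- \frac{3 t}{2}}}{9 \left(t + 1\right)}] = \frac{18 b t^{3} e^{3 t} + 36 b t^{2} e^{3 t} + 18 b t e^{3 t} + 6 t e^{\frac{3 t}{2}} + 10 e^{\frac{3 t}{2}}}{9 t^{2} e^{3 t} + 18 t e^{3 t} + 9 e^{3 t}}, which equals f(t).

An antiderivative is F(t) = \frac{\left(9 b t^{3} e^{\frac{3 t}{2}} + 9 b t^{2} e^{\frac{3 t}{2}} - 4\right) e^{- \frac{3 t}{2}}}{9 \left(t + 1\right)}.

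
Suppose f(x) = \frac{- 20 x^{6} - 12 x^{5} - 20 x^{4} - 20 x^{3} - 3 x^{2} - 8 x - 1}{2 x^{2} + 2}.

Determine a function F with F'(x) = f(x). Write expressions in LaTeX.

Recover f(x) by differentiating a candidate F(x); any mismatch rules it out.
Check: d/dx[- 2 x^{5} - \frac{3 x^{4}}{2} - 2 x^{2} - \frac{3 x}{2} + \operatorname{atan}{\left(x \right)}] = \frac{- 20 x^{6} - 12 x^{5} - 20 x^{4} - 20 x^{3} - 3 x^{2} - 8 x - 1}{2 x^{2} + 2} = f(x).

An antiderivative is F(x) = - 2 x^{5} - \frac{3 x^{4}}{2} - 2 x^{2} - \frac{3 x}{2} + \operatorname{atan}{\left(x \right)}.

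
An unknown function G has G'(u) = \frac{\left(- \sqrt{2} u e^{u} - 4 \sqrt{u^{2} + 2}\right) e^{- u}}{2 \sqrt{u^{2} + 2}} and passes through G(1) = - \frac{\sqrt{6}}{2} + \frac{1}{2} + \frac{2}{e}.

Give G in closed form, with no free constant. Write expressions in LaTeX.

Recover the given G'(u) by differentiating a candidate G(u); any mismatch rules it out.
A general antiderivative is - \sqrt{\frac{u^{2}}{2} + 1} + 2 e^{- u} + C.
The condition gives C = - \frac{\sqrt{6}}{2} + \frac{1}{2} + \frac{2}{e} - (- \frac{\sqrt{6}}{2} + \frac{2}{e}) = \frac{1}{2}.
So G(u) = - \sqrt{\frac{u^{2}}{2} + 1} + \frac{1}{2} + 2 e^{- u}.
Check: d/du[- \sqrt{\frac{u^{2}}{2} + 1} + \frac{1}{2} + 2 e^{- u}] = \frac{\left(- \sqrt{2} u e^{u} - 4 \sqrt{u^{2} + 2}\right) e^{- u}}{2 \sqrt{u^{2} + 2}} = G'(u).

G(u) = - \sqrt{\frac{u^{2}}{2} + 1} + \frac{1}{2} + 2 e^{- u}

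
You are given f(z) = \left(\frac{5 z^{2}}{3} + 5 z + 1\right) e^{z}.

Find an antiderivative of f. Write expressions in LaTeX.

f has the shape u'v + uv' for u = \frac{5 z^{2}}{3} + \frac{5 z}{3} - \frac{2}{3} and v = e^{z} — it is the derivative of the product u*v.
Check: d/dz[\frac{\left(5 z^{2} + 5 z - 2\right) e^{z}}{3}] = \frac{5 z^{2} e^{z}}{3} + 5 z e^{z} + e^{z}, which equals f(z).

An antiderivative is F(z) = \frac{\left(5 z^{2} + 5 z - 2\right) e^{z}}{3}.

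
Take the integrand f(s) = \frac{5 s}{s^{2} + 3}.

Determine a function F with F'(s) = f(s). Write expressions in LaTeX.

An antiderivative is F(s) = \frac{5 \log{\left(s^{2} + 3 \right)}}{2}.

The substitution u = s^{2} + 3 works: f is exactly (dF/du)*(du/ds) for that inner function.
Check: d/ds[\frac{5 \log{\left(s^{2} + 3 \right)}}{2}] = \frac{5 s}{s^{2} + 3} = f(s).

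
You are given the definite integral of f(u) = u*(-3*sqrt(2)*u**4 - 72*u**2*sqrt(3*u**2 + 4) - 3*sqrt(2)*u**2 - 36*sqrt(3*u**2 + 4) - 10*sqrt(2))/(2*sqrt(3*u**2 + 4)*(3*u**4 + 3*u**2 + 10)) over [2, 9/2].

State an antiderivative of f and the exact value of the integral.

Whatever form F(u) takes, F'(u) = f(u) is non-negotiable.
F(u) = (-sqrt(2)*sqrt(3*u**2 + 4) - 18*log(u**4/2 + u**2/2 + 5/3))/6 is an antiderivative of f.
Check: d/du[(-sqrt(2)*sqrt(3*u**2 + 4) - 18*log(u**4/2 + u**2/2 + 5/3))/6] = (-3*sqrt(2)*u**5 - 72*u**3*sqrt(3*u**2 + 4) - 3*sqrt(2)*u**3 - 36*u*sqrt(3*u**2 + 4) - 10*sqrt(2)*u)/(6*u**4*sqrt(3*u**2 + 4) + 6*u**2*sqrt(3*u**2 + 4) + 20*sqrt(3*u**2 + 4)), which equals f(u).
F(9/2) = -3*log(20815/96) - sqrt(518)/12; F(2) = -3*log(35/3) - 2*sqrt(2)/3.
Integral = F(9/2) - F(2) = -3*log(20815/96) - sqrt(518)/12 + 2*sqrt(2)/3 + 3*log(35/3).

Antiderivative: F(u) = (-sqrt(2)*sqrt(3*u**2 + 4) - 18*log(u**4/2 + u**2/2 + 5/3))/6; value = -3*log(20815/96) - sqrt(518)/12 + 2*sqrt(2)/3 + 3*log(35/3)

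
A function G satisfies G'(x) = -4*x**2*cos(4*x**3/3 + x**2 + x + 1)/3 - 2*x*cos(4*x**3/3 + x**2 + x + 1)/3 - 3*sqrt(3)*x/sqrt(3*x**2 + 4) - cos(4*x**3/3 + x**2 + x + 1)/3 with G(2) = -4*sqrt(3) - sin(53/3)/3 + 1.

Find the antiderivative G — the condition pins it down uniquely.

Integrate term by term and add the pieces.
A general antiderivative is -3*sqrt(x**2 + 4/3) - sin(4*x**3/3 + x**2 + x + 1)/3 + C.
The condition gives C = -4*sqrt(3) - sin(53/3)/3 + 1 - (-4*sqrt(3) - sin(53/3)/3) = 1.
So G(x) = sqrt(3)*(-9*sqrt(3*x**2 + 4) - sqrt(3)*sin(4*x**3/3 + x**2 + x + 1) + 3*sqrt(3))/9.
Check: d/dx[sqrt(3)*(-9*sqrt(3*x**2 + 4) - sqrt(3)*sin(4*x**3/3 + x**2 + x + 1) + 3*sqrt(3))/9] = (-4*x**2*sqrt(3*x**2 + 4)*cos(4*x**3/3 + x**2 + x + 1) - 2*x*sqrt(3*x**2 + 4)*cos(4*x**3/3 + x**2 + x + 1) - 9*sqrt(3)*x - sqrt(3*x**2 + 4)*cos(4*x**3/3 + x**2 + x + 1))/(3*sqrt(3*x**2 + 4)), which equals G'(x).

G(x) = sqrt(3)*(-9*sqrt(3*x**2 + 4) - sqrt(3)*sin(4*x**3/3 + x**2 + x + 1) + 3*sqrt(3))/9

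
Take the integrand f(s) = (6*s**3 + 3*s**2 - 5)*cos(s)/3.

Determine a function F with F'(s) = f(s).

An antiderivative is F(s) = 2*s**3*sin(s) + s**2*sin(s) + 6*s**2*cos(s) - 12*s*sin(s) + 2*s*cos(s) - 11*sin(s)/3 - 12*cos(s).

Whatever form F(s) takes, F'(s) = f(s) is non-negotiable.
Check: d/ds[2*s**3*sin(s) + s**2*sin(s) + 6*s**2*cos(s) - 12*s*sin(s) + 2*s*cos(s) - 11*sin(s)/3 - 12*cos(s)] = 2*s**3*cos(s) + s**2*cos(s) - 5*cos(s)/3, which equals f(s).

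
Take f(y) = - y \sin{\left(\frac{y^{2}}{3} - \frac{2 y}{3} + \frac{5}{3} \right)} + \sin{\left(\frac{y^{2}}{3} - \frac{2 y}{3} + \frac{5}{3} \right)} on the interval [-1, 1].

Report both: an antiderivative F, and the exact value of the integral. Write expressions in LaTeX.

Antiderivative: F(y) = \frac{3 \cos{\left(\frac{y^{2}}{3} - \frac{2 y}{3} + \frac{5}{3} \right)}}{2}; value = \frac{3 \cos{\left(\frac{4}{3} \right)}}{2} - \frac{3 \cos{\left(\frac{8}{3} \right)}}{2}

The substitution u = \frac{y^{2}}{3} - \frac{2 y}{3} + \frac{5}{3} works: f is exactly (dF/du)*(du/dy) for that inner function.
F(y) = \frac{3 \cos{\left(\frac{y^{2}}{3} - \frac{2 y}{3} + \frac{5}{3} \right)}}{2} is an antiderivative of f.
Check: d/dy[\frac{3 \cos{\left(\frac{y^{2}}{3} - \frac{2 y}{3} + \frac{5}{3} \right)}}{2}] = - y \sin{\left(\frac{y^{2}}{3} - \frac{2 y}{3} + \frac{5}{3} \right)} + \sin{\left(\frac{y^{2}}{3} - \frac{2 y}{3} + \frac{5}{3} \right)} = f(y).
F(1) = \frac{3 \cos{\left(\frac{4}{3} \right)}}{2}; F(-1) = \frac{3 \cos{\left(\frac{8}{3} \right)}}{2}.
Integral = F(1) - F(-1) = \frac{3 \cos{\left(\frac{4}{3} \right)}}{2} - \frac{3 \cos{\left(\frac{8}{3} \right)}}{2}.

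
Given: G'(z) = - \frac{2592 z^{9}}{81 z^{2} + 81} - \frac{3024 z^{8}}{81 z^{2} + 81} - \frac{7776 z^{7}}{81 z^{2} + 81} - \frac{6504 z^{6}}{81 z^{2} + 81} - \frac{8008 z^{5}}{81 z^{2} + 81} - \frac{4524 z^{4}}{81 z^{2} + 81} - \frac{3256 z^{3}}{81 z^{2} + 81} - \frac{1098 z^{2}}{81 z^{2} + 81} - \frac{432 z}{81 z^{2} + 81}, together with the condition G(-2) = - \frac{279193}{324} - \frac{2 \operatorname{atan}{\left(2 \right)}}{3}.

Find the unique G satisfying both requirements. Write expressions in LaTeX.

Integrate term by term and add the pieces.
A general antiderivative is - 4 \left(z^{2} + \frac{z}{3} + \frac{1}{2}\right)^{4} + \frac{2 \operatorname{atan}{\left(z \right)}}{3} + C.
The condition gives C = - \frac{279193}{324} - \frac{2 \operatorname{atan}{\left(2 \right)}}{3} - (- \frac{279841}{324} - \frac{2 \operatorname{atan}{\left(2 \right)}}{3}) = 2.
So G(z) = - \frac{1296 z^{8} + 1728 z^{7} + 3456 z^{6} + 2784 z^{5} + 2824 z^{4} + 1392 z^{3} + 864 z^{2} + 216 z - 216 \operatorname{atan}{\left(z \right)} - 567}{324}.
Check: d/dz[- \frac{1296 z^{8} + 1728 z^{7} + 3456 z^{6} + 2784 z^{5} + 2824 z^{4} + 1392 z^{3} + 864 z^{2} + 216 z - 216 \operatorname{atan}{\left(z \right)} - 567}{324}] = \frac{- 2592 z^{9} - 3024 z^{8} - 7776 z^{7} - 6504 z^{6} - 8008 z^{5} - 4524 z^{4} - 3256 z^{3} - 1098 z^{2} - 432 z}{81 z^{2} + 81}, which equals G'(z).

G(z) = - \frac{1296 z^{8} + 1728 z^{7} + 3456 z^{6} + 2784 z^{5} + 2824 z^{4} + 1392 z^{3} + 864 z^{2} + 216 z - 216 \operatorname{atan}{\left(z \right)} - 567}{324}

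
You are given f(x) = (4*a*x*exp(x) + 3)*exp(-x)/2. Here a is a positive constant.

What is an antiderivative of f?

Differentiate the proposed F(x) back; it has to land on f(x) exactly.
Check: d/dx[(2*a*x**2*exp(x) - 3)*exp(-x)/2] = (4*a*x*exp(x) + 3)*exp(-x)/2 = f(x).

An antiderivative is F(x) = (2*a*x**2*exp(x) - 3)*exp(-x)/2.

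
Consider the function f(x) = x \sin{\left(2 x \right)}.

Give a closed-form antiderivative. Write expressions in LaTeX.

An antiderivative is F(x) = \frac{- 2 x \cos{\left(2 x \right)} + \sin{\left(2 x \right)}}{4}.

Whatever form F(x) takes, F'(x) = f(x) is non-negotiable.
Check: d/dx[\frac{- 2 x \cos{\left(2 x \right)} + \sin{\left(2 x \right)}}{4}] = x \sin{\left(2 x \right)} = f(x).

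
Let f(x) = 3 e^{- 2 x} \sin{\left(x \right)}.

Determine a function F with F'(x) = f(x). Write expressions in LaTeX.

An antiderivative is F(x) = - \frac{6 e^{- 2 x} \sin{\left(x \right)}}{5} - \frac{3 e^{- 2 x} \cos{\left(x \right)}}{5}.

Differentiate the proposed F(x) back; it has to land on f(x) exactly.
Check: d/dx[- \frac{6 e^{- 2 x} \sin{\left(x \right)}}{5} - \frac{3 e^{- 2 x} \cos{\left(x \right)}}{5}] = 3 e^{- 2 x} \sin{\left(x \right)} = f(x).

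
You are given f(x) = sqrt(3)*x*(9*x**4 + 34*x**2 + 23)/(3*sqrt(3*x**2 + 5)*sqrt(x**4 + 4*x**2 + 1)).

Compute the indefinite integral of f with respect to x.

F(x) = sqrt(x**2 + 5/3)*sqrt(x**4 + 4*x**2 + 1) + C

Recognize the product-rule pattern: f = u'v + uv' with u = sqrt(x**2 + 5/3), v = sqrt(x**4 + 4*x**2 + 1), so integration by parts undoes it.
Check: d/dx[sqrt(x**2 + 5/3)*sqrt(x**4 + 4*x**2 + 1)] = sqrt(3)*(9*x**5 + 34*x**3 + 23*x)/(3*sqrt(3*x**2 + 5)*sqrt(x**4 + 4*x**2 + 1)), which equals f(x).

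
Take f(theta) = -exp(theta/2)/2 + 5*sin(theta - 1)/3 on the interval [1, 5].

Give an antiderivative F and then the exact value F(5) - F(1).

Antiderivative: F(theta) = -(3*exp(theta/2) + 5*cos(theta - 1))/3; value = -exp(5/2) - 5*cos(4)/3 + exp(1/2) + 5/3

The integrand splits into summands that can be handled one at a time.
F(theta) = -(3*exp(theta/2) + 5*cos(theta - 1))/3 is an antiderivative of f.
Check: d/dtheta[-(3*exp(theta/2) + 5*cos(theta - 1))/3] = -exp(theta/2)/2 + 5*sin(theta - 1)/3 = f(theta).
F(5) = -exp(5/2) - 5*cos(4)/3; F(1) = -5/3 - exp(1/2).
Integral = F(5) - F(1) = -exp(5/2) - 5*cos(4)/3 + exp(1/2) + 5/3.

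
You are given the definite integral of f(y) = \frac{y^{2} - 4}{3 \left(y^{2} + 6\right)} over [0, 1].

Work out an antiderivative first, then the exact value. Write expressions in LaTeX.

Antiderivative: F(y) = \frac{y}{3} - \frac{5 \sqrt{6} \operatorname{atan}{\left(\frac{\sqrt{6} y}{6} \right)}}{9}; value = - \frac{5 \sqrt{6} \operatorname{atan}{\left(\frac{\sqrt{6}}{6} \right)}}{9} + \frac{1}{3}

Since d/dy undoes antidifferentiation here, F'(y) = f(y) is required of F(y).
F(y) = \frac{y}{3} - \frac{5 \sqrt{6} \operatorname{atan}{\left(\frac{\sqrt{6} y}{6} \right)}}{9} is an antiderivative of f.
Check: d/dy[\frac{y}{3} - \frac{5 \sqrt{6} \operatorname{atan}{\left(\frac{\sqrt{6} y}{6} \right)}}{9}] = \frac{y^{2} - 4}{3 y^{2} + 18}, which equals f(y).
F(1) = - \frac{5 \sqrt{6} \operatorname{atan}{\left(\frac{\sqrt{6}}{6} \right)}}{9} + \frac{1}{3}; F(0) = 0.
Integral = F(1) - F(0) = - \frac{5 \sqrt{6} \operatorname{atan}{\left(\frac{\sqrt{6}}{6} \right)}}{9} + \frac{1}{3}.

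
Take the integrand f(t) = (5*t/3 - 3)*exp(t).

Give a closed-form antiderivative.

An antiderivative is F(t) = (5*t - 14)*exp(t)/3.

Recognize the product-rule pattern: f = u'v + uv' with u = 5*t/3 - 14/3, v = exp(t), so integration by parts undoes it.
Check: d/dt[(5*t - 14)*exp(t)/3] = 5*t*exp(t)/3 - 3*exp(t), which equals f(t).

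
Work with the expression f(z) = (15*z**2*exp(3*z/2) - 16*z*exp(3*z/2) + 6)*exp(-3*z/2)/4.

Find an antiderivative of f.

Whatever form F(z) takes, F'(z) = f(z) is non-negotiable.
Check: d/dz[5*z**3/4 - 2*z**2 - exp(-3*z/2)] = (15*z**2*exp(3*z/2) - 16*z*exp(3*z/2) + 6)*exp(-3*z/2)/4 = f(z).

An antiderivative is F(z) = 5*z**3/4 - 2*z**2 - exp(-3*z/2).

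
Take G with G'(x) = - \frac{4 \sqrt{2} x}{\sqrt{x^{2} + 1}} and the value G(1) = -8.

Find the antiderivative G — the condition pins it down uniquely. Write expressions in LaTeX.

G'(x) matches the chain-rule pattern g'(h)*h' with inner function h(x) = 2 x^{2} + 2; substituting u = h(x) collapses the integral.
A general antiderivative is - 4 \sqrt{2 x^{2} + 2} + C.
The condition gives C = -8 - (-8) = 0.
So G(x) = - 4 \sqrt{2} \sqrt{x^{2} + 1}.
Check: d/dx[- 4 \sqrt{2} \sqrt{x^{2} + 1}] = - \frac{4 \sqrt{2} x}{\sqrt{x^{2} + 1}} = G'(x).

G(x) = - 4 \sqrt{2} \sqrt{x^{2} + 1}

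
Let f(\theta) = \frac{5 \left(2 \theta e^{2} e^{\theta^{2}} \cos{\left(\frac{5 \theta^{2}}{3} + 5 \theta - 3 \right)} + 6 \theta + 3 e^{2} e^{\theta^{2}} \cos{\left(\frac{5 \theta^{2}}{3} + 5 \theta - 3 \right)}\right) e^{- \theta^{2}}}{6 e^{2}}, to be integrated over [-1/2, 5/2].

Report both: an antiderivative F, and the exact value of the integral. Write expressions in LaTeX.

Antiderivative: F(\theta) = - \frac{- \sin{\left(\frac{5 \theta^{2}}{3} + 5 \theta - 3 \right)} + \frac{5 e^{- \theta^{2}}}{e^{2}}}{2}; value = \frac{\sin{\left(\frac{61}{12} \right)}}{2} - \frac{5}{2 e^{\frac{33}{4}}} + \frac{5}{2 e^{\frac{9}{4}}} + \frac{\sin{\left(\frac{239}{12} \right)}}{2}

An antiderivative F(\theta) passes only if d/d\theta[F] lands on f(\theta) exactly.
F(\theta) = - \frac{- \sin{\left(\frac{5 \theta^{2}}{3} + 5 \theta - 3 \right)} + \frac{5 e^{- \theta^{2}}}{e^{2}}}{2} is an antiderivative of f.
Check: d/d\theta[- \frac{- \sin{\left(\frac{5 \theta^{2}}{3} + 5 \theta - 3 \right)} + \frac{5 e^{- \theta^{2}}}{e^{2}}}{2}] = \frac{\left(10 \theta e^{2} e^{\theta^{2}} \cos{\left(\frac{5 \theta^{2}}{3} + 5 \theta - 3 \right)} + 30 \theta + 15 e^{2} e^{\theta^{2}} \cos{\left(\frac{5 \theta^{2}}{3} + 5 \theta - 3 \right)}\right) e^{- \theta^{2}}}{6 e^{2}}, which equals f(\theta).
F(5/2) = - \frac{5}{2 e^{\frac{33}{4}}} + \frac{\sin{\left(\frac{239}{12} \right)}}{2}; F(-1/2) = - \frac{5}{2 e^{\frac{9}{4}}} - \frac{\sin{\left(\frac{61}{12} \right)}}{2}.
Integral = F(5/2) - F(-1/2) = \frac{\sin{\left(\frac{61}{12} \right)}}{2} - \frac{5}{2 e^{\frac{33}{4}}} + \frac{5}{2 e^{\frac{9}{4}}} + \frac{\sin{\left(\frac{239}{12} \right)}}{2}.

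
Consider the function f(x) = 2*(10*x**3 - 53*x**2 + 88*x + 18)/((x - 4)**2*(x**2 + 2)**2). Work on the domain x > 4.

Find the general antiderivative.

F(x) = x/(x**2 + 2) - 3/(x**2/2 + 1) - 1/(x - 4) + C

A candidate is checked by its d/dx: the result must match f(x).
Check: d/dx[x/(x**2 + 2) - 3/(x**2/2 + 1) - 1/(x - 4)] = (20*x**3 - 106*x**2 + 176*x + 36)/(x**6 - 8*x**5 + 20*x**4 - 32*x**3 + 68*x**2 - 32*x + 64), which equals f(x).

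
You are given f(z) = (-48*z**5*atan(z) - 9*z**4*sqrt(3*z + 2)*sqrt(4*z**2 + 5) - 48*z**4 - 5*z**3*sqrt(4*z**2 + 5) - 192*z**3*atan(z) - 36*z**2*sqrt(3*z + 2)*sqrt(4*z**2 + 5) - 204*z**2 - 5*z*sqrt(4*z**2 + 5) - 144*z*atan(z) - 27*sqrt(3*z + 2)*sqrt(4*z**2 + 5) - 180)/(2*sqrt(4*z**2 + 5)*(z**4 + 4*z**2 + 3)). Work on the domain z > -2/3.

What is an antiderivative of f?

An antiderivative is F(z) = -(3*z + 2)**(3/2) - 6*sqrt(4*z**2 + 5)*atan(z) - 5*log(z**2 + 3)/4.

A candidate is checked by its d/dz: the result must match f(z).
Check: d/dz[-(3*z + 2)**(3/2) - 6*sqrt(4*z**2 + 5)*atan(z) - 5*log(z**2 + 3)/4] = (-48*z**5*atan(z) - 9*z**4*sqrt(3*z + 2)*sqrt(4*z**2 + 5) - 48*z**4 - 5*z**3*sqrt(4*z**2 + 5) - 192*z**3*atan(z) - 36*z**2*sqrt(3*z + 2)*sqrt(4*z**2 + 5) - 204*z**2 - 5*z*sqrt(4*z**2 + 5) - 144*z*atan(z) - 27*sqrt(3*z + 2)*sqrt(4*z**2 + 5) - 180)/(2*z**4*sqrt(4*z**2 + 5) + 8*z**2*sqrt(4*z**2 + 5) + 6*sqrt(4*z**2 + 5)), which equals f(z).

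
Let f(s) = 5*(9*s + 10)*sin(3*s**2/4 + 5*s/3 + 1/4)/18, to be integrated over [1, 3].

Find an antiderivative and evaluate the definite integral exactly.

Antiderivative: F(s) = -5*cos(3*s**2/4 + 5*s/3 + 1/4)/3; value = 5*cos(8/3)/3 - 5*cos(12)/3

The substitution u = 3*s**2/4 + 5*s/3 + 1/4 works: f is exactly (dF/du)*(du/ds) for that inner function.
F(s) = -5*cos(3*s**2/4 + 5*s/3 + 1/4)/3 is an antiderivative of f.
Check: d/ds[-5*cos(3*s**2/4 + 5*s/3 + 1/4)/3] = 5*s*sin(3*s**2/4 + 5*s/3 + 1/4)/2 + 25*sin(3*s**2/4 + 5*s/3 + 1/4)/9, which equals f(s).
F(3) = -5*cos(12)/3; F(1) = -5*cos(8/3)/3.
Integral = F(3) - F(1) = 5*cos(8/3)/3 - 5*cos(12)/3.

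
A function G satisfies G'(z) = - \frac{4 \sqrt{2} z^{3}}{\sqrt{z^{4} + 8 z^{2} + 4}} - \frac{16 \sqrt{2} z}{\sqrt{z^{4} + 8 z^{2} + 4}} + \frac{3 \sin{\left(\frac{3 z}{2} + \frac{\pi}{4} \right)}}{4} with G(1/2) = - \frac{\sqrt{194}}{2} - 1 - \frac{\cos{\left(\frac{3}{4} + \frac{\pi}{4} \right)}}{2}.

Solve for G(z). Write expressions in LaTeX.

G(z) = - 4 \sqrt{\frac{z^{4}}{2} + 4 z^{2} + 2} - \frac{\cos{\left(\frac{3 z}{2} + \frac{\pi}{4} \right)}}{2} - 1

Integrate term by term and add the pieces.
A general antiderivative is - 4 \sqrt{\frac{z^{4}}{2} + 4 z^{2} + 2} - \frac{\cos{\left(\frac{3 z}{2} + \frac{\pi}{4} \right)}}{2} + C.
The condition gives C = - \frac{\sqrt{194}}{2} - 1 - \frac{\cos{\left(\frac{3}{4} + \frac{\pi}{4} \right)}}{2} - (- \frac{\sqrt{194}}{2} - \frac{\cos{\left(\frac{3}{4} + \frac{\pi}{4} \right)}}{2}) = -1.
So G(z) = - 4 \sqrt{\frac{z^{4}}{2} + 4 z^{2} + 2} - \frac{\cos{\left(\frac{3 z}{2} + \frac{\pi}{4} \right)}}{2} - 1.
Check: d/dz[- 4 \sqrt{\frac{z^{4}}{2} + 4 z^{2} + 2} - \frac{\cos{\left(\frac{3 z}{2} + \frac{\pi}{4} \right)}}{2} - 1] = \frac{- 16 \sqrt{2} z^{3} - 64 \sqrt{2} z + 3 \sqrt{z^{4} + 8 z^{2} + 4} \sin{\left(\frac{3 z}{2} + \frac{\pi}{4} \right)}}{4 \sqrt{z^{4} + 8 z^{2} + 4}}, which equals G'(z).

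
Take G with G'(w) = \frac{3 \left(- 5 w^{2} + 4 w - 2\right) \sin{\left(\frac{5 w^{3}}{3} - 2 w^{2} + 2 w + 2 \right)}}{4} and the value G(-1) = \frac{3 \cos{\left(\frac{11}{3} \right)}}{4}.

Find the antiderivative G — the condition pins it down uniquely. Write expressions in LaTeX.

G'(w) matches the chain-rule pattern g'(h)*h' with inner function h(w) = \frac{5 w^{3}}{3} - 2 w^{2} + 2 w + 2; substituting u = h(w) collapses the integral.
A general antiderivative is \frac{3 \cos{\left(\frac{5 w^{3}}{3} - 2 w^{2} + 2 w + 2 \right)}}{4} + C.
The condition gives C = \frac{3 \cos{\left(\frac{11}{3} \right)}}{4} - (\frac{3 \cos{\left(\frac{11}{3} \right)}}{4}) = 0.
So G(w) = \frac{3 \cos{\left(\frac{5 w^{3}}{3} - 2 w^{2} + 2 w + 2 \right)}}{4}.
Check: d/dw[\frac{3 \cos{\left(\frac{5 w^{3}}{3} - 2 w^{2} + 2 w + 2 \right)}}{4}] = - \frac{15 w^{2} \sin{\left(\frac{5 w^{3}}{3} - 2 w^{2} + 2 w + 2 \right)}}{4} + 3 w \sin{\left(\frac{5 w^{3}}{3} - 2 w^{2} + 2 w + 2 \right)} - \frac{3 \sin{\left(\frac{5 w^{3}}{3} - 2 w^{2} + 2 w + 2 \right)}}{2}, which equals G'(w).

G(w) = \frac{3 \cos{\left(\frac{5 w^{3}}{3} - 2 w^{2} + 2 w + 2 \right)}}{4}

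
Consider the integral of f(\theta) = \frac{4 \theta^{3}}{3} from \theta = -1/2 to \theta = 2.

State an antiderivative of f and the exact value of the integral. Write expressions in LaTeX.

Since d/d\theta undoes antidifferentiation here, F'(\theta) = f(\theta) is required of F(\theta).
F(\theta) = \frac{\theta^{4}}{3} is an antiderivative of f.
Check: d/d\theta[\frac{\theta^{4}}{3}] = \frac{4 \theta^{3}}{3} = f(\theta).
F(2) = \frac{16}{3}; F(-1/2) = \frac{1}{48}.
Integral = F(2) - F(-1/2) = \frac{85}{16}.

Antiderivative: F(\theta) = \frac{\theta^{4}}{3}; value = \frac{85}{16}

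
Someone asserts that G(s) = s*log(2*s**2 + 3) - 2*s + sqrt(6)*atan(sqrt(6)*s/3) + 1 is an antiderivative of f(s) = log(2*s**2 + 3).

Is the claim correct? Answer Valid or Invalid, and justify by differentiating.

Valid - differentiating G returns exactly f.

d/ds[G] = log(2*s**2 + 3)
This equals f(s) exactly, so the claim holds.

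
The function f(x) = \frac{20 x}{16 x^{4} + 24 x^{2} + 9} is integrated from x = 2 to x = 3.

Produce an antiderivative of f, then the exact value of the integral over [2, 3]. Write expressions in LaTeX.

The substitution u = 2 x^{2} + \frac{3}{2} works: f is exactly (dF/du)*(du/dx) for that inner function.
F(x) = - \frac{5}{8 x^{2} + 6} is an antiderivative of f.
Check: d/dx[- \frac{5}{8 x^{2} + 6}] = \frac{20 x}{16 x^{4} + 24 x^{2} + 9} = f(x).
F(3) = - \frac{5}{78}; F(2) = - \frac{5}{38}.
Integral = F(3) - F(2) = \frac{50}{741}.

Antiderivative: F(x) = - \frac{5}{8 x^{2} + 6}; value = \frac{50}{741}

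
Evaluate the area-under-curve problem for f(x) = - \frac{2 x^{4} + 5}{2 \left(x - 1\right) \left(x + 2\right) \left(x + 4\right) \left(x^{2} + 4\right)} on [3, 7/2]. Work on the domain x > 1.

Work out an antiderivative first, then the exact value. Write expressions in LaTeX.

Antiderivative: F(x) = \frac{- 224 \log{\left(x - 1 \right)} + 1850 \log{\left(x + 2 \right)} - 6204 \log{\left(x + 4 \right)} - 111 \log{\left(x^{2} + 4 \right)} + 1554 \operatorname{atan}{\left(\frac{x}{2} \right)}}{4800}; value = - \frac{517 \log{\left(\frac{15}{2} \right)}}{400} - \frac{37 \log{\left(5 \right)}}{96} - \frac{259 \operatorname{atan}{\left(\frac{3}{2} \right)}}{800} - \frac{37 \log{\left(\frac{65}{4} \right)}}{1600} - \frac{7 \log{\left(\frac{5}{2} \right)}}{150} + \frac{7 \log{\left(2 \right)}}{150} + \frac{37 \log{\left(13 \right)}}{1600} + \frac{259 \operatorname{atan}{\left(\frac{7}{4} \right)}}{800} + \frac{37 \log{\left(\frac{11}{2} \right)}}{96} + \frac{517 \log{\left(7 \right)}}{400}

The denominator factors as 2 \left(x - 1\right) \left(x + 2\right) \left(x + 4\right) \left(x^{2} + 4\right); partial fractions split f into directly integrable pieces: - \frac{37 \left(x - 14\right)}{800 \left(x^{2} + 4\right)} - \frac{517}{400 \left(x + 4\right)} + \frac{37}{96 \left(x + 2\right)} - \frac{7}{150 \left(x - 1\right)}.
F(x) = \frac{- 224 \log{\left(x - 1 \right)} + 1850 \log{\left(x + 2 \right)} - 6204 \log{\left(x + 4 \right)} - 111 \log{\left(x^{2} + 4 \right)} + 1554 \operatorname{atan}{\left(\frac{x}{2} \right)}}{4800} is an antiderivative of f.
Check: d/dx[\frac{- 224 \log{\left(x - 1 \right)} + 1850 \log{\left(x + 2 \right)} - 6204 \log{\left(x + 4 \right)} - 111 \log{\left(x^{2} + 4 \right)} + 1554 \operatorname{atan}{\left(\frac{x}{2} \right)}}{4800}] = \frac{- 2 x^{4} - 5}{2 x^{5} + 10 x^{4} + 12 x^{3} + 24 x^{2} + 16 x - 64}, which equals f(x).
F(7/2) = - \frac{517 \log{\left(\frac{15}{2} \right)}}{400} - \frac{37 \log{\left(\frac{65}{4} \right)}}{1600} - \frac{7 \log{\left(\frac{5}{2} \right)}}{150} + \frac{259 \operatorname{atan}{\left(\frac{7}{4} \right)}}{800} + \frac{37 \log{\left(\frac{11}{2} \right)}}{96}; F(3) = - \frac{517 \log{\left(7 \right)}}{400} - \frac{37 \log{\left(13 \right)}}{1600} - \frac{7 \log{\left(2 \right)}}{150} + \frac{259 \operatorname{atan}{\left(\frac{3}{2} \right)}}{800} + \frac{37 \log{\left(5 \right)}}{96}.
Integral = F(7/2) - F(3) = - \frac{517 \log{\left(\frac{15}{2} \right)}}{400} - \frac{37 \log{\left(5 \right)}}{96} - \frac{259 \operatorname{atan}{\left(\frac{3}{2} \right)}}{800} - \frac{37 \log{\left(\frac{65}{4} \right)}}{1600} - \frac{7 \log{\left(\frac{5}{2} \right)}}{150} + \frac{7 \log{\left(2 \right)}}{150} + \frac{37 \log{\left(13 \right)}}{1600} + \frac{259 \operatorname{atan}{\left(\frac{7}{4} \right)}}{800} + \frac{37 \log{\left(\frac{11}{2} \right)}}{96} + \frac{517 \log{\left(7 \right)}}{400}.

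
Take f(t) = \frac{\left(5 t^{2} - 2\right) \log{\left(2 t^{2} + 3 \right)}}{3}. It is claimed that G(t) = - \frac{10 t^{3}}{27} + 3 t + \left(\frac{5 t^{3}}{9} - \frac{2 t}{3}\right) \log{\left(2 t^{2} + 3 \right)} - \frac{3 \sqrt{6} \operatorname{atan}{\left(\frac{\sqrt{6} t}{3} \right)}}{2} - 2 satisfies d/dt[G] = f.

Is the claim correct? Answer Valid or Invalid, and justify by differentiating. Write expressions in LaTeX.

d/dt[G] = \frac{5 t^{2} \log{\left(2 t^{2} + 3 \right)}}{3} - \frac{2 \log{\left(2 t^{2} + 3 \right)}}{3}
This equals f(t) exactly, so the claim holds.

Valid: G'(t) = f(t).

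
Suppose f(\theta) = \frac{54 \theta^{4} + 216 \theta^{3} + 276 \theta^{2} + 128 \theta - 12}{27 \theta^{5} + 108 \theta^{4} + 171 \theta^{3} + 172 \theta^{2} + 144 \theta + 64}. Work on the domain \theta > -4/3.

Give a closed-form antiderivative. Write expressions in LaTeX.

An antiderivative is F(\theta) = \log{\left(\frac{\theta^{2}}{2} + \frac{1}{2} \right)} + \frac{2}{\left(3 \theta + 4\right)^{2}}.

A candidate is checked by its d/d\theta: the result must match f(\theta).
Check: d/d\theta[\log{\left(\frac{\theta^{2}}{2} + \frac{1}{2} \right)} + \frac{2}{\left(3 \theta + 4\right)^{2}}] = \frac{54 \theta^{4} + 216 \theta^{3} + 276 \theta^{2} + 128 \theta - 12}{27 \theta^{5} + 108 \theta^{4} + 171 \theta^{3} + 172 \theta^{2} + 144 \theta + 64} = f(\theta).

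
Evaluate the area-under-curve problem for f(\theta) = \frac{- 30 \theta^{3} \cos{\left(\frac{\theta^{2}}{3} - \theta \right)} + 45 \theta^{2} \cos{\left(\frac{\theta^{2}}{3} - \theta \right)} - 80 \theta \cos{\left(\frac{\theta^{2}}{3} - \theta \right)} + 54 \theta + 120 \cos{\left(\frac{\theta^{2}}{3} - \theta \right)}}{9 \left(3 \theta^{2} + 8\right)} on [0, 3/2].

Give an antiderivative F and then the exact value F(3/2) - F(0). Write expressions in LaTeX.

Antiderivative: F(\theta) = \frac{3 \log{\left(\frac{\theta^{2}}{2} + \frac{4}{3} \right)} - 5 \sin{\left(\frac{\theta^{2}}{3} - \theta \right)}}{3}; value = - \log{\left(\frac{4}{3} \right)} + \log{\left(\frac{59}{24} \right)} + \frac{5 \sin{\left(\frac{3}{4} \right)}}{3}

Any candidate F(\theta) must reproduce f(\theta) exactly when differentiated.
F(\theta) = \frac{3 \log{\left(\frac{\theta^{2}}{2} + \frac{4}{3} \right)} - 5 \sin{\left(\frac{\theta^{2}}{3} - \theta \right)}}{3} is an antiderivative of f.
Check: d/d\theta[\frac{3 \log{\left(\frac{\theta^{2}}{2} + \frac{4}{3} \right)} - 5 \sin{\left(\frac{\theta^{2}}{3} - \theta \right)}}{3}] = \frac{- 30 \theta^{3} \cos{\left(\frac{\theta^{2}}{3} - \theta \right)} + 45 \theta^{2} \cos{\left(\frac{\theta^{2}}{3} - \theta \right)} - 80 \theta \cos{\left(\frac{\theta^{2}}{3} - \theta \right)} + 54 \theta + 120 \cos{\left(\frac{\theta^{2}}{3} - \theta \right)}}{27 \theta^{2} + 72}, which equals f(\theta).
F(3/2) = \log{\left(\frac{59}{24} \right)} + \frac{5 \sin{\left(\frac{3}{4} \right)}}{3}; F(0) = \log{\left(\frac{4}{3} \right)}.
Integral = F(3/2) - F(0) = - \log{\left(\frac{4}{3} \right)} + \log{\left(\frac{59}{24} \right)} + \frac{5 \sin{\left(\frac{3}{4} \right)}}{3}.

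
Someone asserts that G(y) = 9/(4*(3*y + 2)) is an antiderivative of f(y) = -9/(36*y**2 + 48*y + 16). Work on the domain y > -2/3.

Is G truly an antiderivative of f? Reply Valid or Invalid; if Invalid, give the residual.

Invalid: d/dy[G] - f = -9/(18*y**2 + 24*y + 8), which is not 0.

d/dy[G] = -27/(36*y**2 + 48*y + 16)
d/dy[G] - f(y) = -9/(18*y**2 + 24*y + 8) != 0.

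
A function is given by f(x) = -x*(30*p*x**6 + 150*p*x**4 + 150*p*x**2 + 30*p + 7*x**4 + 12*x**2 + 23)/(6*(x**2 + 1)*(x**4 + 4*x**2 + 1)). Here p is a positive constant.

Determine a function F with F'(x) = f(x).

An antiderivative is F(x) = (-30*p*x**2 + 9*log(2*x**2 + 2) - 8*log(x**4 + 4*x**2 + 1))/12.

Differentiate the proposed F(x) back; it has to land on f(x) exactly.
Check: d/dx[(-30*p*x**2 + 9*log(2*x**2 + 2) - 8*log(x**4 + 4*x**2 + 1))/12] = (-30*p*x**7 - 150*p*x**5 - 150*p*x**3 - 30*p*x - 7*x**5 - 12*x**3 - 23*x)/(6*x**6 + 30*x**4 + 30*x**2 + 6), which equals f(x).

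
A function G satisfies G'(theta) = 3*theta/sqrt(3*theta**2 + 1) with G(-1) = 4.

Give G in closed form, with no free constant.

G(theta) = sqrt(3*theta**2 + 1) + 2

G'(theta) matches the chain-rule pattern g'(h)*h' with inner function h(theta) = 3*theta**2 + 1; substituting u = h(theta) collapses the integral.
A general antiderivative is sqrt(3*theta**2 + 1) + C.
The condition gives C = 4 - (2) = 2.
So G(theta) = sqrt(3*theta**2 + 1) + 2.
Check: d/dtheta[sqrt(3*theta**2 + 1) + 2] = 3*theta/sqrt(3*theta**2 + 1) = G'(theta).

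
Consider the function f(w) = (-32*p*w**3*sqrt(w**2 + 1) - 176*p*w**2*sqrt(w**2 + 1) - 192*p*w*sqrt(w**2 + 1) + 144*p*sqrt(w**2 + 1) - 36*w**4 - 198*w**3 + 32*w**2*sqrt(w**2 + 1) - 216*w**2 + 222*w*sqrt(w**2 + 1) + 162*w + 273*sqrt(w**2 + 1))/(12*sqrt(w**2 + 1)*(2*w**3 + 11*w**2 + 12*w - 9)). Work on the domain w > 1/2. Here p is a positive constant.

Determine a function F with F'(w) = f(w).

Differentiate the proposed F(w) back; it has to land on f(w) exactly.
Check: d/dw[(-16*p*w*(w + 3) - 18*(w + 3)*sqrt(w**2 + 1) + 16*(w + 3)*log(3*w - 3/2) - 15)/(12*(w + 3))] = (-32*p*w**3*sqrt(w**2 + 1) - 176*p*w**2*sqrt(w**2 + 1) - 192*p*w*sqrt(w**2 + 1) + 144*p*sqrt(w**2 + 1) - 36*w**4 - 198*w**3 + 32*w**2*sqrt(w**2 + 1) - 216*w**2 + 222*w*sqrt(w**2 + 1) + 162*w + 273*sqrt(w**2 + 1))/(24*w**3*sqrt(w**2 + 1) + 132*w**2*sqrt(w**2 + 1) + 144*w*sqrt(w**2 + 1) - 108*sqrt(w**2 + 1)), which equals f(w).

An antiderivative is F(w) = (-16*p*w*(w + 3) - 18*(w + 3)*sqrt(w**2 + 1) + 16*(w + 3)*log(3*w - 3/2) - 15)/(12*(w + 3)).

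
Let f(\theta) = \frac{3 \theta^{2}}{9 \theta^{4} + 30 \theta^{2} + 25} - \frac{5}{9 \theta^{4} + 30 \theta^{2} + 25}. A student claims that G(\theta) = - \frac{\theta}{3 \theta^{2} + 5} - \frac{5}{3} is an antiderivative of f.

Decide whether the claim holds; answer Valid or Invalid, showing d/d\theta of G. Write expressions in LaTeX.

Valid - differentiating G returns exactly f.

d/d\theta[G] = \frac{3 \theta^{2} - 5}{9 \theta^{4} + 30 \theta^{2} + 25}
This equals f(\theta) exactly, so the claim holds.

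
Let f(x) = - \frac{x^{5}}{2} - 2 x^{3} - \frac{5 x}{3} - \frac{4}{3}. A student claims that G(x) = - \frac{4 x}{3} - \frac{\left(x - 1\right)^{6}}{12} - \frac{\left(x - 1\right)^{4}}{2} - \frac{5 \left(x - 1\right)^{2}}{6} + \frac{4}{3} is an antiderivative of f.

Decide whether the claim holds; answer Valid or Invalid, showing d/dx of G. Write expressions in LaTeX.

Invalid: d/dx[G] - f = \frac{5 x^{4}}{2} - 5 x^{3} + 11 x^{2} - \frac{17 x}{2} + \frac{25}{6}, which is not 0.

d/dx[G] = - \frac{x^{5}}{2} + \frac{5 x^{4}}{2} - 7 x^{3} + 11 x^{2} - \frac{61 x}{6} + \frac{17}{6}
d/dx[G] - f(x) = \frac{5 x^{4}}{2} - 5 x^{3} + 11 x^{2} - \frac{17 x}{2} + \frac{25}{6} != 0.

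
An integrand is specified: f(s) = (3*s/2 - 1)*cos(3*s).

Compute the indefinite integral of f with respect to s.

Differentiate the proposed F(s) back; it has to land on f(s) exactly.
Check: d/ds[s*sin(3*s)/2 - sin(3*s)/3 + cos(3*s)/6] = 3*s*cos(3*s)/2 - cos(3*s), which equals f(s).

F(s) = s*sin(3*s)/2 - sin(3*s)/3 + cos(3*s)/6 + C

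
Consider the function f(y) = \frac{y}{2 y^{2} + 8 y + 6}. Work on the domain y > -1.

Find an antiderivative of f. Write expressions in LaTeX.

An antiderivative is F(y) = - \frac{\log{\left(y + 1 \right)}}{4} + \frac{3 \log{\left(y + 3 \right)}}{4}.

The denominator factors as 2 \left(y + 1\right) \left(y + 3\right); partial fractions split f into directly integrable pieces: \frac{3}{4 \left(y + 3\right)} - \frac{1}{4 \left(y + 1\right)}.
Check: d/dy[- \frac{\log{\left(y + 1 \right)}}{4} + \frac{3 \log{\left(y + 3 \right)}}{4}] = \frac{y}{2 y^{2} + 8 y + 6} = f(y).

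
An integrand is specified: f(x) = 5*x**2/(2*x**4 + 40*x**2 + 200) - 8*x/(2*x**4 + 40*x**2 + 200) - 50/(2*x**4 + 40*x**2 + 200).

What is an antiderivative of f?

Recognize the product-rule pattern: f = u'v + uv' with u = 1/(x**2/2 + 5), v = 1 - 5*x/4, so integration by parts undoes it.
Check: d/dx[(4 - 5*x)/(2*x**2 + 20)] = (5*x**2 - 8*x - 50)/(2*x**4 + 40*x**2 + 200), which equals f(x).

An antiderivative is F(x) = (4 - 5*x)/(2*x**2 + 20).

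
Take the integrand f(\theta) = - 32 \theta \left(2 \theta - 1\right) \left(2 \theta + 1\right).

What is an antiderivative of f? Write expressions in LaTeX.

The substitution u = 4 \theta^{2} - 1 works: f is exactly (dF/du)*(du/d\theta) for that inner function.
Check: d/d\theta[- 2 \left(4 \theta^{2} - 1\right)^{2}] = - 128 \theta^{3} + 32 \theta, which equals f(\theta).

An antiderivative is F(\theta) = - 2 \left(4 \theta^{2} - 1\right)^{2}.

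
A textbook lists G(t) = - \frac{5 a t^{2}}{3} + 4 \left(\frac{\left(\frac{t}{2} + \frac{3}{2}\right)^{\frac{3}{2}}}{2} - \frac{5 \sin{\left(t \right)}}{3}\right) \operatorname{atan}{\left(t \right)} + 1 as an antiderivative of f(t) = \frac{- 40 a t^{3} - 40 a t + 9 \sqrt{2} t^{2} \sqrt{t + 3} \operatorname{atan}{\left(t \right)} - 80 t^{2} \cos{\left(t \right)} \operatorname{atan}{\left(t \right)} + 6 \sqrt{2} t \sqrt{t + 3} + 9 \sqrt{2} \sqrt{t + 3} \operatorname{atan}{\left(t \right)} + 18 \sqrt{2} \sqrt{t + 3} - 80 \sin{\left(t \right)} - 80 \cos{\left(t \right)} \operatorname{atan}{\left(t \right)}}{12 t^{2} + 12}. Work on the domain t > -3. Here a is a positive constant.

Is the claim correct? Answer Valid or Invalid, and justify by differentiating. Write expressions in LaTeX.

Valid - differentiating G returns exactly f.

d/dt[G] = \frac{- 40 a t^{3} - 40 a t + 9 \sqrt{2} t^{2} \sqrt{t + 3} \operatorname{atan}{\left(t \right)} - 80 t^{2} \cos{\left(t \right)} \operatorname{atan}{\left(t \right)} + 6 \sqrt{2} t \sqrt{t + 3} + 9 \sqrt{2} \sqrt{t + 3} \operatorname{atan}{\left(t \right)} + 18 \sqrt{2} \sqrt{t + 3} - 80 \sin{\left(t \right)} - 80 \cos{\left(t \right)} \operatorname{atan}{\left(t \right)}}{12 t^{2} + 12}
This equals f(t) exactly, so the claim holds.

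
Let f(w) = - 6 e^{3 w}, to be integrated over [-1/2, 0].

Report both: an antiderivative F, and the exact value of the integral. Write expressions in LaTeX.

Antiderivative: F(w) = - 2 e^{3 w}; value = -2 + \frac{2}{e^{\frac{3}{2}}}

Whatever form F(w) takes, F'(w) = f(w) is non-negotiable.
F(w) = - 2 e^{3 w} is an antiderivative of f.
Check: d/dw[- 2 e^{3 w}] = - 6 e^{3 w} = f(w).
F(0) = -2; F(-1/2) = - \frac{2}{e^{\frac{3}{2}}}.
Integral = F(0) - F(-1/2) = -2 + \frac{2}{e^{\frac{3}{2}}}.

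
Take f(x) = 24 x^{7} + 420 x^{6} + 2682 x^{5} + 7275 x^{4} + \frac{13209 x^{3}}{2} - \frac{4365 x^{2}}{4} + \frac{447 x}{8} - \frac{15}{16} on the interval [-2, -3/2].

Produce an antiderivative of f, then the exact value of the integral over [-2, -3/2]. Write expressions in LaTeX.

f matches the chain-rule pattern g'(h)*h' with inner function h(x) = x^{2} + 5 x - \frac{1}{4}; substituting u = h(x) collapses the integral.
F(x) = \frac{3 \left(4 x^{2} + 20 x - 1\right)^{4}}{256} is an antiderivative of f.
Check: d/dx[\frac{3 \left(4 x^{2} + 20 x - 1\right)^{4}}{256}] = 24 x^{7} + 420 x^{6} + 2682 x^{5} + 7275 x^{4} + \frac{13209 x^{3}}{2} - \frac{4365 x^{2}}{4} + \frac{447 x}{8} - \frac{15}{16} = f(x).
F(-3/2) = \frac{43923}{16}; F(-2) = \frac{1171875}{256}.
Integral = F(-3/2) - F(-2) = - \frac{469107}{256}.

Antiderivative: F(x) = \frac{3 \left(4 x^{2} + 20 x - 1\right)^{4}}{256}; value = - \frac{469107}{256}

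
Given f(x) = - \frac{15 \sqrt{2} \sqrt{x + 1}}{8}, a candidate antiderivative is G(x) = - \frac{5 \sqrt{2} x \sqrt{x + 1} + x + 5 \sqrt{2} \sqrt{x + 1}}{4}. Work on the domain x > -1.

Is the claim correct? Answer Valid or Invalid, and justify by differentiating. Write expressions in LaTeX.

Invalid: d/dx[G] - f = - \frac{1}{4}, which is not 0.

d/dx[G] = \frac{- 15 \sqrt{2} x - 2 \sqrt{x + 1} - 15 \sqrt{2}}{8 \sqrt{x + 1}}
d/dx[G] - f(x) = - \frac{1}{4} != 0.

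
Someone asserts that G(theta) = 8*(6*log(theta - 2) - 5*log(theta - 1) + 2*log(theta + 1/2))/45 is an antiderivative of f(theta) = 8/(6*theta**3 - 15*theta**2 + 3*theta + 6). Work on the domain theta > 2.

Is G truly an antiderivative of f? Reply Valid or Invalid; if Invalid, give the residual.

Invalid: d/dtheta[G] - f = 8/(15*theta - 30), which is not 0.

d/dtheta[G] = (16*theta**2 - 8*theta + 32)/(30*theta**3 - 75*theta**2 + 15*theta + 30)
d/dtheta[G] - f(theta) = 8/(15*theta - 30) != 0.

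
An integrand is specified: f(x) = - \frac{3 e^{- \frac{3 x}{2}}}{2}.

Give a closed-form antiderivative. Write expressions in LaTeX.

Differentiate the proposed F(x) back; it has to land on f(x) exactly.
Check: d/dx[e^{- \frac{3 x}{2}}] = - \frac{3 e^{- \frac{3 x}{2}}}{2} = f(x).

An antiderivative is F(x) = e^{- \frac{3 x}{2}}.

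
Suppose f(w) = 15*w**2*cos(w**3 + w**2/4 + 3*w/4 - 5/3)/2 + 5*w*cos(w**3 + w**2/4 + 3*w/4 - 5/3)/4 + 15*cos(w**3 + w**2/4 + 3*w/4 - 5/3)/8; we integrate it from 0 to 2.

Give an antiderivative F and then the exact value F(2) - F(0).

The substitution u = w**3 + w**2/4 + 3*w/4 - 5/3 works: f is exactly (dF/du)*(du/dw) for that inner function.
F(w) = 5*sin(w**3 + w**2/4 + 3*w/4 - 5/3)/2 is an antiderivative of f.
Check: d/dw[5*sin(w**3 + w**2/4 + 3*w/4 - 5/3)/2] = 15*w**2*cos(w**3 + w**2/4 + 3*w/4 - 5/3)/2 + 5*w*cos(w**3 + w**2/4 + 3*w/4 - 5/3)/4 + 15*cos(w**3 + w**2/4 + 3*w/4 - 5/3)/8 = f(w).
F(2) = 5*sin(53/6)/2; F(0) = -5*sin(5/3)/2.
Integral = F(2) - F(0) = 5*sin(53/6)/2 + 5*sin(5/3)/2.

Antiderivative: F(w) = 5*sin(w**3 + w**2/4 + 3*w/4 - 5/3)/2; value = 5*sin(53/6)/2 + 5*sin(5/3)/2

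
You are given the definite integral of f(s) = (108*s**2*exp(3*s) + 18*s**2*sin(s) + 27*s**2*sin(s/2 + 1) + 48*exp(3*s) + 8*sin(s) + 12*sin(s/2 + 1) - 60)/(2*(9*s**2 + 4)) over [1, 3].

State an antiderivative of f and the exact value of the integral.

Antiderivative: F(s) = 2*exp(3*s) - cos(s) - 3*cos(s/2 + 1) - 5*atan(3*s/2); value = -2*exp(3) - 5*atan(9/2) + 3*cos(3/2) + cos(1) - cos(3) - 3*cos(5/2) + 5*atan(3/2) + 2*exp(9)

Since d/ds undoes antidifferentiation here, F'(s) = f(s) is required of F(s).
F(s) = 2*exp(3*s) - cos(s) - 3*cos(s/2 + 1) - 5*atan(3*s/2) is an antiderivative of f.
Check: d/ds[2*exp(3*s) - cos(s) - 3*cos(s/2 + 1) - 5*atan(3*s/2)] = (108*s**2*exp(3*s) + 18*s**2*sin(s) + 27*s**2*sin(s/2 + 1) + 48*exp(3*s) + 8*sin(s) + 12*sin(s/2 + 1) - 60)/(18*s**2 + 8), which equals f(s).
F(3) = -5*atan(9/2) - cos(3) - 3*cos(5/2) + 2*exp(9); F(1) = -5*atan(3/2) - cos(1) - 3*cos(3/2) + 2*exp(3).
Integral = F(3) - F(1) = -2*exp(3) - 5*atan(9/2) + 3*cos(3/2) + cos(1) - cos(3) - 3*cos(5/2) + 5*atan(3/2) + 2*exp(9).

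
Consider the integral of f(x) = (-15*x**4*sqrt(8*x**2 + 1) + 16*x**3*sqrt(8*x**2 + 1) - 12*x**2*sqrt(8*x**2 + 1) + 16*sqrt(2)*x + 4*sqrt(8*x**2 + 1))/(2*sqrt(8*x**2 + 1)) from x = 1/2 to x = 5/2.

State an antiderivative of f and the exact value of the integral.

Antiderivative: F(x) = -3*x**5/2 + 2*x**4 - 2*x**3 + 2*x + 2*sqrt(4*x**2 + 1/2); value = -1527/16 - sqrt(6) + sqrt(102)

Whatever form F(x) takes, F'(x) = f(x) is non-negotiable.
F(x) = -3*x**5/2 + 2*x**4 - 2*x**3 + 2*x + 2*sqrt(4*x**2 + 1/2) is an antiderivative of f.
Check: d/dx[-3*x**5/2 + 2*x**4 - 2*x**3 + 2*x + 2*sqrt(4*x**2 + 1/2)] = (-15*x**4*sqrt(8*x**2 + 1) + 16*x**3*sqrt(8*x**2 + 1) - 12*x**2*sqrt(8*x**2 + 1) + 16*sqrt(2)*x + 4*sqrt(8*x**2 + 1))/(2*sqrt(8*x**2 + 1)) = f(x).
F(5/2) = -6055/64 + sqrt(102); F(1/2) = 53/64 + sqrt(6).
Integral = F(5/2) - F(1/2) = -1527/16 - sqrt(6) + sqrt(102).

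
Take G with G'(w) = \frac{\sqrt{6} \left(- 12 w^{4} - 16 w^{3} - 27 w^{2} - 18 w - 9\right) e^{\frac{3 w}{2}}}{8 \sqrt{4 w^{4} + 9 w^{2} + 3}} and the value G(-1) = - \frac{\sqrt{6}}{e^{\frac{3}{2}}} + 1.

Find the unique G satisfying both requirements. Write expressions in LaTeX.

G(w) = - \frac{3 \sqrt{\frac{2 w^{4}}{3} + \frac{3 w^{2}}{2} + \frac{1}{2}} e^{\frac{3 w}{2}}}{2} + 1

Recognize the product-rule pattern: G'(w) = u'v + uv' with u = - \frac{3 \sqrt{\frac{2 w^{4}}{3} + \frac{3 w^{2}}{2} + \frac{1}{2}}}{2}, v = e^{\frac{3 w}{2}}, so integration by parts undoes it.
A general antiderivative is - \frac{3 \sqrt{\frac{2 w^{4}}{3} + \frac{3 w^{2}}{2} + \frac{1}{2}} e^{\frac{3 w}{2}}}{2} + C.
The condition gives C = - \frac{\sqrt{6}}{e^{\frac{3}{2}}} + 1 - (- \frac{\sqrt{6}}{e^{\frac{3}{2}}}) = 1.
So G(w) = - \frac{3 \sqrt{\frac{2 w^{4}}{3} + \frac{3 w^{2}}{2} + \frac{1}{2}} e^{\frac{3 w}{2}}}{2} + 1.
Check: d/dw[- \frac{3 \sqrt{\frac{2 w^{4}}{3} + \frac{3 w^{2}}{2} + \frac{1}{2}} e^{\frac{3 w}{2}}}{2} + 1] = \frac{- 12 \sqrt{6} w^{4} e^{\frac{3 w}{2}} - 16 \sqrt{6} w^{3} e^{\frac{3 w}{2}} - 27 \sqrt{6} w^{2} e^{\frac{3 w}{2}} - 18 \sqrt{6} w e^{\frac{3 w}{2}} - 9 \sqrt{6} e^{\frac{3 w}{2}}}{8 \sqrt{4 w^{4} + 9 w^{2} + 3}}, which equals G'(w).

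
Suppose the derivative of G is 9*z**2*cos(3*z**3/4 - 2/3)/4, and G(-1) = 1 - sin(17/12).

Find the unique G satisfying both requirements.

G(z) = sin(3*z**3/4 - 2/3) + 1

G'(z) matches the chain-rule pattern g'(h)*h' with inner function h(z) = 3*z**3/4 - 2/3; substituting u = h(z) collapses the integral.
A general antiderivative is sin(3*z**3/4 - 2/3) + C.
The condition gives C = 1 - sin(17/12) - (-sin(17/12)) = 1.
So G(z) = sin(3*z**3/4 - 2/3) + 1.
Check: d/dz[sin(3*z**3/4 - 2/3) + 1] = 9*z**2*cos(3*z**3/4 - 2/3)/4 = G'(z).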